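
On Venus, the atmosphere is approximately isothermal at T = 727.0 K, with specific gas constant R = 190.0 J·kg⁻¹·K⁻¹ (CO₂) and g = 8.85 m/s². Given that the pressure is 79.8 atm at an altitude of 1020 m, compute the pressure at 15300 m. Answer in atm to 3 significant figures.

P ≈ 32.0 atm

Scale height: H = RT/g = 190.0 × 727.0 / 8.85 = 15608 m.
Between two levels, P₂ = P₁ exp(−Δz/H) with Δz = z₂ − z₁.
Δz = 15300 − 1020.0 = 14280 m; Δz/H = 14280/15608 = 0.91492.
P₂ = 79.8 × exp(−0.91492) = 79.8 × 0.40055 = 31.964 atm.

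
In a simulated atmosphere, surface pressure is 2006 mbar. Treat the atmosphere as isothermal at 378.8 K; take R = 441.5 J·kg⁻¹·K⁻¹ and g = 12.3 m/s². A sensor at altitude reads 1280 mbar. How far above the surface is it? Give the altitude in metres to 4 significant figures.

z ≈ 6109 m

Scale height: H = RT/g = 441.5 × 378.8 / 12.3 = 13597 m.
Invert the barometric formula: z = H ln(P₀/P).
P₀/P = 2006/1280 = 1.5672; ln(1.5672) = 0.44929.
z = 13597 × 0.44929 = 6109.0 m.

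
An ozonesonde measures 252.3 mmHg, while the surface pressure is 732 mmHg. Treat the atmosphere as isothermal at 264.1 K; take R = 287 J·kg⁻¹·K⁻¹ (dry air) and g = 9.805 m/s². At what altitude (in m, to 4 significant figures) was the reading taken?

Scale height: H = RT/g = 287 × 264.1 / 9.805 = 7730.4 m.
Invert the barometric formula: z = H ln(P₀/P).
P₀/P = 732/252.3 = 2.9013; ln(2.9013) = 1.0652.
z = 7730.4 × 1.0652 = 8234.4 m.

z ≈ 8234 m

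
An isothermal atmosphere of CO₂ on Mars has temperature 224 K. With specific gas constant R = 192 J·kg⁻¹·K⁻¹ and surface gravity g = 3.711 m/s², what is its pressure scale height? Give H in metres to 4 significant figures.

H ≈ 11590 m

The scale height of an isothermal atmosphere is H = RT/g.
H = 192 × 224 / 3.711 = 43008/3.711 = 11589 m.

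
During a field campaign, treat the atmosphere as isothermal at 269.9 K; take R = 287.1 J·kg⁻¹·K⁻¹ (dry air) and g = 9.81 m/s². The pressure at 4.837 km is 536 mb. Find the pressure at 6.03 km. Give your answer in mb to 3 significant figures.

P ≈ 461 mb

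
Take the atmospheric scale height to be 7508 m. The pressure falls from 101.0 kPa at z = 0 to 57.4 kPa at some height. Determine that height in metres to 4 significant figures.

Invert the barometric formula: z = H ln(P₀/P).
P₀/P = 101.0/57.4 = 1.7596; ln(1.7596) = 0.56509.
z = 7508.0 × 0.56509 = 4242.7 m.

z ≈ 4243 m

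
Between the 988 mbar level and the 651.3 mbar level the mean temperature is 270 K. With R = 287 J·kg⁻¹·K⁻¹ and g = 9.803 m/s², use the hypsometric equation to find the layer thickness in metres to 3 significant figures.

Hypsometric equation: Δz = (R T̄/g) ln(P₁/P₂).
R T̄/g = 287 × 270 / 9.803 = 7904.7 m.
ln(988/651.3) = ln(1.5170) = 0.41673.
Δz = 7904.7 × 0.41673 = 3294.1 m.

Δz ≈ 3290 m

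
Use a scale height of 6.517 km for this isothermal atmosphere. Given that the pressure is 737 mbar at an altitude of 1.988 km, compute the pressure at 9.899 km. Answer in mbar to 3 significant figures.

Between two levels, P₂ = P₁ exp(−Δz/H) with Δz = z₂ − z₁.
Δz = 9899.0 − 1988.0 = 7911.0 m; Δz/H = 7911.0/6517.0 = 1.2139.
P₂ = 737 × exp(−1.2139) = 737 × 0.29704 = 218.92 mbar.

P ≈ 219 mbar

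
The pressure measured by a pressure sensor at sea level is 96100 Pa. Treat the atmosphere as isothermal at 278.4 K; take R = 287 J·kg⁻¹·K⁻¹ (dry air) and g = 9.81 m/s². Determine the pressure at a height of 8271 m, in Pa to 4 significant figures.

P ≈ 34810 Pa

Scale height: H = RT/g = 287 × 278.4 / 9.81 = 8144.8 m.
Barometric formula: P = P₀ exp(−z/H).
z/H = 8271.0/8144.8 = 1.0155; exp(−1.0155) = 0.36222.
P = 96100 × 0.36222 = 34809 Pa.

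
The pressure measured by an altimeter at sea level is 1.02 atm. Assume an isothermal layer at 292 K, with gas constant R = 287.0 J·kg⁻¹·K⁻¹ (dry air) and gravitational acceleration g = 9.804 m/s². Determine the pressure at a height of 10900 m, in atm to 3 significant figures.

Scale height: H = RT/g = 287.0 × 292 / 9.804 = 8547.9 m.
Barometric formula: P = P₀ exp(−z/H).
z/H = 10900/8547.9 = 1.2752; exp(−1.2752) = 0.27938.
P = 1.02 × 0.27938 = 0.28497 atm.

P ≈ 0.285 atm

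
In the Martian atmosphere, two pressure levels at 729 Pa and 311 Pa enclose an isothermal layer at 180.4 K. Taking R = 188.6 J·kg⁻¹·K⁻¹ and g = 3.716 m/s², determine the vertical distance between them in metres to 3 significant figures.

Hypsometric equation: Δz = (R T̄/g) ln(P₁/P₂).
R T̄/g = 188.6 × 180.4 / 3.716 = 9155.9 m.
ln(729/311) = ln(2.3441) = 0.85190.
Δz = 9155.9 × 0.85190 = 7799.9 m.

Δz ≈ 7800 m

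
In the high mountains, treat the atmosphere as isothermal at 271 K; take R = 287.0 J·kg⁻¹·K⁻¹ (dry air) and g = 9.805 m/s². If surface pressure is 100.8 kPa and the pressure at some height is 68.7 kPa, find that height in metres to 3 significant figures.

Scale height: H = RT/g = 287.0 × 271 / 9.805 = 7932.4 m.
Invert the barometric formula: z = H ln(P₀/P).
P₀/P = 100.8/68.7 = 1.4672; ln(1.4672) = 0.38336.
z = 7932.4 × 0.38336 = 3041.0 m.

z ≈ 3040 m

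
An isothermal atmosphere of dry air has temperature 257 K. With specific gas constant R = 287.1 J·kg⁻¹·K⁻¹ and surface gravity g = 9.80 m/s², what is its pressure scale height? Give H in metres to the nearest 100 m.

The scale height of an isothermal atmosphere is H = RT/g.
H = 287.1 × 257 / 9.80 = 73785/9.80 = 7529.1 m.

H ≈ 7500 m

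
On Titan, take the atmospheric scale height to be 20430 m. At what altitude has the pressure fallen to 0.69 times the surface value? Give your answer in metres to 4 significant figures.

z ≈ 7581 m

Set P/P₀ = exp(−z/H) = 0.69, so z = −H ln(0.69).
−ln(0.69) = 0.37106; z = 20430 × 0.37106 = 7580.8 m.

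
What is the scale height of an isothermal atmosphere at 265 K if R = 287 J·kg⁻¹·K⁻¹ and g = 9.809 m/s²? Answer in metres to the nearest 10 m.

H ≈ 7750 m

The scale height of an isothermal atmosphere is H = RT/g.
H = 287 × 265 / 9.809 = 76055/9.809 = 7753.6 m.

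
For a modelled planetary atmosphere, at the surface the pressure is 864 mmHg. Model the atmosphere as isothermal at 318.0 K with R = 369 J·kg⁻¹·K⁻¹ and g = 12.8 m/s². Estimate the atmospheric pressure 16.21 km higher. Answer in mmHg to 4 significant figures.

P ≈ 147.4 mmHg

Scale height: H = RT/g = 369 × 318.0 / 12.8 = 9167.3 m.
Barometric formula: P = P₀ exp(−z/H).
z/H = 16210/9167.3 = 1.7682; exp(−1.7682) = 0.17064.
P = 864 × 0.17064 = 147.43 mmHg.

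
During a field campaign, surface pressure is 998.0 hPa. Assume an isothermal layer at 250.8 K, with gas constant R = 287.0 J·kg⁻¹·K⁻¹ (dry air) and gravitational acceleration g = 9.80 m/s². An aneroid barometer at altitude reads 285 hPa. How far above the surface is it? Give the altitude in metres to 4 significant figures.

Scale height: H = RT/g = 287.0 × 250.8 / 9.80 = 7344.9 m.
Invert the barometric formula: z = H ln(P₀/P).
P₀/P = 998.0/285 = 3.5018; ln(3.5018) = 1.2533.
z = 7344.9 × 1.2533 = 9205.4 m.

z ≈ 9205 m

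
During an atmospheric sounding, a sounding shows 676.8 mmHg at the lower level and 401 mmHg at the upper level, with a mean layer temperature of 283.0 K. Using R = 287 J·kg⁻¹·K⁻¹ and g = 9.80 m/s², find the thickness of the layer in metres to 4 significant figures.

Hypsometric equation: Δz = (R T̄/g) ln(P₁/P₂).
R T̄/g = 287 × 283.0 / 9.80 = 8287.9 m.
ln(676.8/401) = ln(1.6878) = 0.52343.
Δz = 8287.9 × 0.52343 = 4338.1 m.

Δz ≈ 4338 m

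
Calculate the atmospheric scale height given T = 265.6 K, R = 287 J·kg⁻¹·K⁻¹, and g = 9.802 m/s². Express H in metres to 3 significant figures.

The scale height of an isothermal atmosphere is H = RT/g.
H = 287 × 265.6 / 9.802 = 76227/9.802 = 7776.7 m.

H ≈ 7780 m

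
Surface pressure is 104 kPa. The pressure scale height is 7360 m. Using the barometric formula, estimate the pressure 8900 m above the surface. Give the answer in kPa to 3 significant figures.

Barometric formula: P = P₀ exp(−z/H).
z/H = 8900.0/7360.0 = 1.2092; exp(−1.2092) = 0.29844.
P = 104 × 0.29844 = 31.038 kPa.

P ≈ 31.0 kPa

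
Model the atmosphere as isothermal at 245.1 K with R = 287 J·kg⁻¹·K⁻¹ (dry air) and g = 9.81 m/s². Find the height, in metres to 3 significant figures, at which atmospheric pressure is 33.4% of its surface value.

Scale height: H = RT/g = 287 × 245.1 / 9.81 = 7170.6 m.
Set P/P₀ = exp(−z/H) = 0.334, so z = −H ln(0.334).
−ln(0.334) = 1.0966; z = 7170.6 × 1.0966 = 7863.3 m.

z ≈ 7860 m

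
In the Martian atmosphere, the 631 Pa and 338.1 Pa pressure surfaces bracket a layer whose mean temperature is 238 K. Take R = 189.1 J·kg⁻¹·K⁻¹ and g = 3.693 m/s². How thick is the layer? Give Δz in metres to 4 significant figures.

Hypsometric equation: Δz = (R T̄/g) ln(P₁/P₂).
R T̄/g = 189.1 × 238 / 3.693 = 12187 m.
ln(631/338.1) = ln(1.8663) = 0.62396.
Δz = 12187 × 0.62396 = 7604.2 m.

Δz ≈ 7604 m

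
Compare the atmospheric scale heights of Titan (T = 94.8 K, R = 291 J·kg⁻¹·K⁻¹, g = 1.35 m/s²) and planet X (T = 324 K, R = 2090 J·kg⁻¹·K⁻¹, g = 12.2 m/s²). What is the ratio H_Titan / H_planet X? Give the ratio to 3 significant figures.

H_Titan/H_planet X ≈ 0.368

H = RT/g for each body.
H_Titan = 291 × 94.8 / 1.35 = 20435 m.
H_planet X = 2090 × 324 / 12.2 = 55505 m.
H_Titan/H_planet X = 20435/55505 = 0.36817.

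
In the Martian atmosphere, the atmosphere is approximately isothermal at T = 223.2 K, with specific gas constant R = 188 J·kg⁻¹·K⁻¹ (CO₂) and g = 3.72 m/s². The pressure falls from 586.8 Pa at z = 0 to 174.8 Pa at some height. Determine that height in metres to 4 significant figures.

Scale height: H = RT/g = 188 × 223.2 / 3.72 = 11280 m.
Invert the barometric formula: z = H ln(P₀/P).
P₀/P = 586.8/174.8 = 3.3570; ln(3.3570) = 1.2110.
z = 11280 × 1.2110 = 13660 m.

z ≈ 13660 m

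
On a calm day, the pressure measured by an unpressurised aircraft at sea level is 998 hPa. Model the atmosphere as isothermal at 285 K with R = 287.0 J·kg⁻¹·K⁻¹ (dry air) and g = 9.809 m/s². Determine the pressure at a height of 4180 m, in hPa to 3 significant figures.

P ≈ 605 hPa

Scale height: H = RT/g = 287.0 × 285 / 9.809 = 8338.8 m.
Barometric formula: P = P₀ exp(−z/H).
z/H = 4180.0/8338.8 = 0.50127; exp(−0.50127) = 0.60576.
P = 998 × 0.60576 = 604.55 hPa.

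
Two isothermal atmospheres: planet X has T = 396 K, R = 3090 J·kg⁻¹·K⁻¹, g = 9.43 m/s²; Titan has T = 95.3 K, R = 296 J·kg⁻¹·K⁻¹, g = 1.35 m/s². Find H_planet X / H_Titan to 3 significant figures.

H_planet X/H_Titan ≈ 6.21

H = RT/g for each body.
H_planet X = 3090 × 396 / 9.43 = 129760 m.
H_Titan = 296 × 95.3 / 1.35 = 20895 m.
H_planet X/H_Titan = 129760/20895 = 6.2101.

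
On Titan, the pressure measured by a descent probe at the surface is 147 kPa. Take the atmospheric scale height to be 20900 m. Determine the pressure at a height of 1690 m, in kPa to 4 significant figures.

P ≈ 135.6 kPa

Barometric formula: P = P₀ exp(−z/H).
z/H = 1690.0/20900 = 0.080861; exp(−0.080861) = 0.92232.
P = 147 × 0.92232 = 135.58 kPa.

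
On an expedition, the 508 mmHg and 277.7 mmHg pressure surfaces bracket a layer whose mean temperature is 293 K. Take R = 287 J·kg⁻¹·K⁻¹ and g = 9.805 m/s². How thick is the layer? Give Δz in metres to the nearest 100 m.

Δz ≈ 5200 m

Hypsometric equation: Δz = (R T̄/g) ln(P₁/P₂).
R T̄/g = 287 × 293 / 9.805 = 8576.3 m.
ln(508/277.7) = ln(1.8293) = 0.60393.
Δz = 8576.3 × 0.60393 = 5179.5 m.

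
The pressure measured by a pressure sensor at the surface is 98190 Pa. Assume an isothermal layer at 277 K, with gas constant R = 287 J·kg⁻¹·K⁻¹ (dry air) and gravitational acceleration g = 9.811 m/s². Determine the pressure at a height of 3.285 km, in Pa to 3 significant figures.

Scale height: H = RT/g = 287 × 277 / 9.811 = 8103.0 m.
Barometric formula: P = P₀ exp(−z/H).
z/H = 3285.0/8103.0 = 0.40541; exp(−0.40541) = 0.66670.
P = 98190 × 0.66670 = 65463 Pa.

P ≈ 65500 Pa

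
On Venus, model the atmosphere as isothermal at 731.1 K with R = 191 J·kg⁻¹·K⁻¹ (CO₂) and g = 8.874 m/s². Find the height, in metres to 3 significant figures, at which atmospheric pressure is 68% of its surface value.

z ≈ 6070 m

Scale height: H = RT/g = 191 × 731.1 / 8.874 = 15736 m.
Set P/P₀ = exp(−z/H) = 0.68, so z = −H ln(0.68).
−ln(0.68) = 0.38566; z = 15736 × 0.38566 = 6068.7 m.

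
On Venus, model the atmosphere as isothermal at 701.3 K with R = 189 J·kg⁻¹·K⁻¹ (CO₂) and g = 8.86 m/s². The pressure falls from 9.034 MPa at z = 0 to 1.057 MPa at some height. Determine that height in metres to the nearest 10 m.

Scale height: H = RT/g = 189 × 701.3 / 8.86 = 14960 m.
Invert the barometric formula: z = H ln(P₀/P).
P₀/P = 9.034/1.057 = 8.5468; ln(8.5468) = 2.1456.
z = 14960 × 2.1456 = 32098 m.

z ≈ 32100 m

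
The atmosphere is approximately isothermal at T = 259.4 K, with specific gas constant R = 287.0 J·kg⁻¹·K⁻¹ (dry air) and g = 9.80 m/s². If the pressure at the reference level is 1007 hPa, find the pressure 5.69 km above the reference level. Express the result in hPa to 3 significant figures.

P ≈ 476 hPa

Scale height: H = RT/g = 287.0 × 259.4 / 9.80 = 7596.7 m.
Barometric formula: P = P₀ exp(−z/H).
z/H = 5690.0/7596.7 = 0.74901; exp(−0.74901) = 0.47283.
P = 1007 × 0.47283 = 476.14 hPa.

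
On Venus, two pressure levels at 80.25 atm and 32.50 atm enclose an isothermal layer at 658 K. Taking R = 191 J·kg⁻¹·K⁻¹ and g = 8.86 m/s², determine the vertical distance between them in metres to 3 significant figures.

Δz ≈ 12800 m

Hypsometric equation: Δz = (R T̄/g) ln(P₁/P₂).
R T̄/g = 191 × 658 / 8.86 = 14185 m.
ln(80.25/32.50) = ln(2.4692) = 0.90389.
Δz = 14185 × 0.90389 = 12822 m.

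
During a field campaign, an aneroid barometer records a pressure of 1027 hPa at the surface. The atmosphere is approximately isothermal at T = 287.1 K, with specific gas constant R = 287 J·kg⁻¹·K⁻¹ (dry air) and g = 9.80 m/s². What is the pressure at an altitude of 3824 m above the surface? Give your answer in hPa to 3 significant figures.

Scale height: H = RT/g = 287 × 287.1 / 9.80 = 8407.9 m.
Barometric formula: P = P₀ exp(−z/H).
z/H = 3824.0/8407.9 = 0.45481; exp(−0.45481) = 0.63457.
P = 1027 × 0.63457 = 651.70 hPa.

P ≈ 652 hPa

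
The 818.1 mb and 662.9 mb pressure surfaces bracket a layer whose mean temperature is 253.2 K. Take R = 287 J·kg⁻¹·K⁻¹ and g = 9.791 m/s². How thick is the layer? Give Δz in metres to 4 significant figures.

Hypsometric equation: Δz = (R T̄/g) ln(P₁/P₂).
R T̄/g = 287 × 253.2 / 9.791 = 7422.0 m.
ln(818.1/662.9) = ln(1.2341) = 0.21034.
Δz = 7422.0 × 0.21034 = 1561.1 m.

Δz ≈ 1561 m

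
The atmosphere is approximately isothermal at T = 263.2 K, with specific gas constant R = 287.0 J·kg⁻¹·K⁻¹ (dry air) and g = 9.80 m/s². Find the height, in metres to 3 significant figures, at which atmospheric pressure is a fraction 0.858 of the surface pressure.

z ≈ 1180 m

Scale height: H = RT/g = 287.0 × 263.2 / 9.80 = 7708.0 m.
Set P/P₀ = exp(−z/H) = 0.858, so z = −H ln(0.858).
−ln(0.858) = 0.15315; z = 7708.0 × 0.15315 = 1180.5 m.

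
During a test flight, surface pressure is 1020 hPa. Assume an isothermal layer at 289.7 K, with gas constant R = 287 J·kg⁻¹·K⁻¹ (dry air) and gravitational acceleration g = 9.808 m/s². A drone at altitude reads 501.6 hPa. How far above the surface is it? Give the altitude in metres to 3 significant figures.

Scale height: H = RT/g = 287 × 289.7 / 9.808 = 8477.2 m.
Invert the barometric formula: z = H ln(P₀/P).
P₀/P = 1020/501.6 = 2.0335; ln(2.0335) = 0.70976.
z = 8477.2 × 0.70976 = 6016.8 m.

z ≈ 6020 m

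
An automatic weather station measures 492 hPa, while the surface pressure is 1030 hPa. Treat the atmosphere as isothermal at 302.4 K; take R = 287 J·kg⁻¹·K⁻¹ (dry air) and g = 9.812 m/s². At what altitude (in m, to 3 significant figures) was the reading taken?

Scale height: H = RT/g = 287 × 302.4 / 9.812 = 8845.2 m.
Invert the barometric formula: z = H ln(P₀/P).
P₀/P = 1030/492 = 2.0935; ln(2.0935) = 0.73884.
z = 8845.2 × 0.73884 = 6535.2 m.

z ≈ 6540 m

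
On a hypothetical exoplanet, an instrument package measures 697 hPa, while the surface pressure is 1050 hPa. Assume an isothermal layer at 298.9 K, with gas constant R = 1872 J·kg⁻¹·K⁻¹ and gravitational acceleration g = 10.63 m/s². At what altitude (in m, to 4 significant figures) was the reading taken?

z ≈ 21570 m

Scale height: H = RT/g = 1872 × 298.9 / 10.63 = 52638 m.
Invert the barometric formula: z = H ln(P₀/P).
P₀/P = 1050/697 = 1.5065; ln(1.5065) = 0.40979.
z = 52638 × 0.40979 = 21571 m.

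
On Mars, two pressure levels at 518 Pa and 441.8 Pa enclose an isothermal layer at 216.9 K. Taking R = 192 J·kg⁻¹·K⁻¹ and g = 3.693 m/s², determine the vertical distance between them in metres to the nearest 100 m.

Hypsometric equation: Δz = (R T̄/g) ln(P₁/P₂).
R T̄/g = 192 × 216.9 / 3.693 = 11277 m.
ln(518/441.8) = ln(1.1725) = 0.15914.
Δz = 11277 × 0.15914 = 1794.6 m.

Δz ≈ 1800 m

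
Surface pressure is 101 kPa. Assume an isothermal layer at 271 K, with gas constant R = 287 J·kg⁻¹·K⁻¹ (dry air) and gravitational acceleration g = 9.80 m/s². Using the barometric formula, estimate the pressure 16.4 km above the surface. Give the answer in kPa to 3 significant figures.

Scale height: H = RT/g = 287 × 271 / 9.80 = 7936.4 m.
Barometric formula: P = P₀ exp(−z/H).
z/H = 16400/7936.4 = 2.0664; exp(−2.0664) = 0.12664.
P = 101 × 0.12664 = 12.791 kPa.

P ≈ 12.8 kPa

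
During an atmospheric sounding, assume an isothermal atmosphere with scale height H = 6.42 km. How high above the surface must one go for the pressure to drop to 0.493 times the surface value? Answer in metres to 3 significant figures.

z ≈ 4540 m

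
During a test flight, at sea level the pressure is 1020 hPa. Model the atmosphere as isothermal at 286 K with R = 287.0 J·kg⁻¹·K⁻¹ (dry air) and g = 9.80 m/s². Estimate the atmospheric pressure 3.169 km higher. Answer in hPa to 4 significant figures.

Scale height: H = RT/g = 287.0 × 286 / 9.80 = 8375.7 m.
Barometric formula: P = P₀ exp(−z/H).
z/H = 3169.0/8375.7 = 0.37836; exp(−0.37836) = 0.68498.
P = 1020 × 0.68498 = 698.68 hPa.

P ≈ 698.7 hPa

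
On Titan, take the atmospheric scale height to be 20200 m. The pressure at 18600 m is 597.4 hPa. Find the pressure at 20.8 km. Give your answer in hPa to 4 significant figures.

Between two levels, P₂ = P₁ exp(−Δz/H) with Δz = z₂ − z₁.
Δz = 20800 − 18600 = 2200.0 m; Δz/H = 2200.0/20200 = 0.10891.
P₂ = 597.4 × exp(−0.10891) = 597.4 × 0.89681 = 535.75 hPa.

P ≈ 535.8 hPa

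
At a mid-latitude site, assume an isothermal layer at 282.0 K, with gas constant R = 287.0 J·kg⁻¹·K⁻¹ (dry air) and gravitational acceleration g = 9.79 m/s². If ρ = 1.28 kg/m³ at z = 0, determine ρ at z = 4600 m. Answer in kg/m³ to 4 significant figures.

Scale height: H = RT/g = 287.0 × 282.0 / 9.79 = 8267.0 m.
In an isothermal atmosphere, density decays like pressure: ρ = ρ₀ exp(−z/H).
z/H = 4600.0/8267.0 = 0.55643; exp(−0.55643) = 0.57325.
ρ = 1.28 × 0.57325 = 0.73376 kg/m³.

ρ ≈ 0.7338 kg/m³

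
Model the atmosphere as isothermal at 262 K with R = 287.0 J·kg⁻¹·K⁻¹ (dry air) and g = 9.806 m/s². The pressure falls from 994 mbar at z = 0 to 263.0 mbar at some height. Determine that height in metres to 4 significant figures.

z ≈ 10200 m

Scale height: H = RT/g = 287.0 × 262 / 9.806 = 7668.2 m.
Invert the barometric formula: z = H ln(P₀/P).
P₀/P = 994/263.0 = 3.7795; ln(3.7795) = 1.3296.
z = 7668.2 × 1.3296 = 10196 m.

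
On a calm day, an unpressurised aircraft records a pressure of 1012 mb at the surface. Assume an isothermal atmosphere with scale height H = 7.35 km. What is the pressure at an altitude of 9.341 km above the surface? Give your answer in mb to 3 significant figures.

Barometric formula: P = P₀ exp(−z/H).
z/H = 9341.0/7350.0 = 1.2709; exp(−1.2709) = 0.28058.
P = 1012 × 0.28058 = 283.95 mb.

P ≈ 284 mb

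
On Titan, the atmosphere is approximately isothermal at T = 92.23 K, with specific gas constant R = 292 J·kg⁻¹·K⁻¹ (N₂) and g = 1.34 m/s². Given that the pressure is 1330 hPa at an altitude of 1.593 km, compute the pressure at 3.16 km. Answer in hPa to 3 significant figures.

P ≈ 1230 hPa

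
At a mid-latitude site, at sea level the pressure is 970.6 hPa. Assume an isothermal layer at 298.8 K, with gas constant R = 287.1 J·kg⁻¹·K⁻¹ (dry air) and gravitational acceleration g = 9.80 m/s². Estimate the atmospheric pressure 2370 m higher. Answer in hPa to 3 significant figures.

Scale height: H = RT/g = 287.1 × 298.8 / 9.80 = 8753.6 m.
Barometric formula: P = P₀ exp(−z/H).
z/H = 2370.0/8753.6 = 0.27075; exp(−0.27075) = 0.76281.
P = 970.6 × 0.76281 = 740.38 hPa.

P ≈ 740 hPa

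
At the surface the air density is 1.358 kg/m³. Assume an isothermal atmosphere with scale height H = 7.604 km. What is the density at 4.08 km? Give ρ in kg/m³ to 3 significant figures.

In an isothermal atmosphere, density decays like pressure: ρ = ρ₀ exp(−z/H).
z/H = 4080.0/7604.0 = 0.53656; exp(−0.53656) = 0.58476.
ρ = 1.358 × 0.58476 = 0.79410 kg/m³.

ρ ≈ 0.794 kg/m³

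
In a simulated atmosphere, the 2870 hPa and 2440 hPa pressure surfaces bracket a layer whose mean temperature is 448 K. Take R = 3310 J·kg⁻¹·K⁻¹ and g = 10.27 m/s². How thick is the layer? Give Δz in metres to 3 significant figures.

Hypsometric equation: Δz = (R T̄/g) ln(P₁/P₂).
R T̄/g = 3310 × 448 / 10.27 = 144390 m.
ln(2870/2440) = ln(1.1762) = 0.16229.
Δz = 144390 × 0.16229 = 23433 m.

Δz ≈ 23400 m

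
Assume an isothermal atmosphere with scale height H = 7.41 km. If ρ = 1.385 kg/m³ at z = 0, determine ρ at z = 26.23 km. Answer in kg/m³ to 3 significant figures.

ρ ≈ 0.0402 kg/m³

In an isothermal atmosphere, density decays like pressure: ρ = ρ₀ exp(−z/H).
z/H = 26230/7410.0 = 3.5398; exp(−3.5398) = 0.029019.
ρ = 1.385 × 0.029019 = 0.040191 kg/m³.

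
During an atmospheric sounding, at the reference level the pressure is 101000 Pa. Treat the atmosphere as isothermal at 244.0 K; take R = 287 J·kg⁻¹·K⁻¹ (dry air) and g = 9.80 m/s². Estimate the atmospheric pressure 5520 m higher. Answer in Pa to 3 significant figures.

Scale height: H = RT/g = 287 × 244.0 / 9.80 = 7145.7 m.
Barometric formula: P = P₀ exp(−z/H).
z/H = 5520.0/7145.7 = 0.77249; exp(−0.77249) = 0.46186.
P = 101000 × 0.46186 = 46648 Pa.

P ≈ 46600 Pa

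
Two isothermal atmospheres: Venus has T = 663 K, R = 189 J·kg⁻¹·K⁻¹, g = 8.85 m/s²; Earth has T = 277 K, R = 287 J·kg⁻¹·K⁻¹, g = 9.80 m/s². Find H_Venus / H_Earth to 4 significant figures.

H = RT/g for each body.
H_Venus = 189 × 663 / 8.85 = 14159 m.
H_Earth = 287 × 277 / 9.80 = 8112.1 m.
H_Venus/H_Earth = 14159/8112.1 = 1.7454.

H_Venus/H_Earth ≈ 1.745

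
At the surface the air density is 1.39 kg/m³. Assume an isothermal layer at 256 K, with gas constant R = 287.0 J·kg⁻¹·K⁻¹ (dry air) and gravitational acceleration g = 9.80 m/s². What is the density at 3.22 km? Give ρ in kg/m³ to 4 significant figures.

ρ ≈ 0.9047 kg/m³

Scale height: H = RT/g = 287.0 × 256 / 9.80 = 7497.1 m.
In an isothermal atmosphere, density decays like pressure: ρ = ρ₀ exp(−z/H).
z/H = 3220.0/7497.1 = 0.42950; exp(−0.42950) = 0.65083.
ρ = 1.39 × 0.65083 = 0.90465 kg/m³.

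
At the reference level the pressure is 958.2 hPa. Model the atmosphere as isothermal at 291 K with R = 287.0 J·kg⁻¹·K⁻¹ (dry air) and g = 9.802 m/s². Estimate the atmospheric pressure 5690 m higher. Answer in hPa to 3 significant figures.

P ≈ 491 hPa

Scale height: H = RT/g = 287.0 × 291 / 9.802 = 8520.4 m.
Barometric formula: P = P₀ exp(−z/H).
z/H = 5690.0/8520.4 = 0.66781; exp(−0.66781) = 0.51283.
P = 958.2 × 0.51283 = 491.39 hPa.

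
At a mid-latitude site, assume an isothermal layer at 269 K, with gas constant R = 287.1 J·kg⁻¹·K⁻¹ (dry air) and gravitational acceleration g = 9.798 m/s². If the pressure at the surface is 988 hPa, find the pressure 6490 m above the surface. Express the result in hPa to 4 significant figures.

P ≈ 433.7 hPa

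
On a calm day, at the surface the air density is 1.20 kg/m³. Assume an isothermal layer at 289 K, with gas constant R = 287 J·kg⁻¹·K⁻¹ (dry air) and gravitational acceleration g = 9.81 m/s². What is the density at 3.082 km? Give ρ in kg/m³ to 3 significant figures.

Scale height: H = RT/g = 287 × 289 / 9.81 = 8454.9 m.
In an isothermal atmosphere, density decays like pressure: ρ = ρ₀ exp(−z/H).
z/H = 3082.0/8454.9 = 0.36452; exp(−0.36452) = 0.69453.
ρ = 1.20 × 0.69453 = 0.83344 kg/m³.

ρ ≈ 0.833 kg/m³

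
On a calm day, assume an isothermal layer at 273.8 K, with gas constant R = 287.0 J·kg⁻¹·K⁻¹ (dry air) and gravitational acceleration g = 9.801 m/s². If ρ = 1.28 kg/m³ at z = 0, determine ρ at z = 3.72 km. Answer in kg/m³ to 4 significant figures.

Scale height: H = RT/g = 287.0 × 273.8 / 9.801 = 8017.6 m.
In an isothermal atmosphere, density decays like pressure: ρ = ρ₀ exp(−z/H).
z/H = 3720.0/8017.6 = 0.46398; exp(−0.46398) = 0.62878.
ρ = 1.28 × 0.62878 = 0.80484 kg/m³.

ρ ≈ 0.8048 kg/m³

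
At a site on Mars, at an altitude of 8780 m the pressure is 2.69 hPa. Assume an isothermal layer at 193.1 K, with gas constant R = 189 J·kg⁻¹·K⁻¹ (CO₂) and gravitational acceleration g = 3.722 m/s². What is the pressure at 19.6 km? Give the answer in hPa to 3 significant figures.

Scale height: H = RT/g = 189 × 193.1 / 3.722 = 9805.5 m.
Between two levels, P₂ = P₁ exp(−Δz/H) with Δz = z₂ − z₁.
Δz = 19600 − 8780.0 = 10820 m; Δz/H = 10820/9805.5 = 1.1035.
P₂ = 2.69 × exp(−1.1035) = 2.69 × 0.33171 = 0.89230 hPa.

P ≈ 0.892 hPa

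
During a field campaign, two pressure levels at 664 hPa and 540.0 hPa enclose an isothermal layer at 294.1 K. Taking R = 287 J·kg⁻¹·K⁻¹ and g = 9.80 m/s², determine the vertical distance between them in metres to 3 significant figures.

Hypsometric equation: Δz = (R T̄/g) ln(P₁/P₂).
R T̄/g = 287 × 294.1 / 9.80 = 8612.9 m.
ln(664/540.0) = ln(1.2296) = 0.20669.
Δz = 8612.9 × 0.20669 = 1780.2 m.

Δz ≈ 1780 m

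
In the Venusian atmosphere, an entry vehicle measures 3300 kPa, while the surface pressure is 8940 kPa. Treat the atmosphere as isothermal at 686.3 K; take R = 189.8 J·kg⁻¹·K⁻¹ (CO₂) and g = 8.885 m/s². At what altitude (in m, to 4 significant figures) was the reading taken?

z ≈ 14610 m

Scale height: H = RT/g = 189.8 × 686.3 / 8.885 = 14661 m.
Invert the barometric formula: z = H ln(P₀/P).
P₀/P = 8940/3300 = 2.7091; ln(2.7091) = 0.99662.
z = 14661 × 0.99662 = 14611 m.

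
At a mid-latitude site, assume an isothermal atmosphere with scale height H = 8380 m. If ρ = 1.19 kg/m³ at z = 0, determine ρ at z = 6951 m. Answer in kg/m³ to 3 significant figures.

ρ ≈ 0.519 kg/m³

In an isothermal atmosphere, density decays like pressure: ρ = ρ₀ exp(−z/H).
z/H = 6951.0/8380.0 = 0.82947; exp(−0.82947) = 0.43628.
ρ = 1.19 × 0.43628 = 0.51917 kg/m³.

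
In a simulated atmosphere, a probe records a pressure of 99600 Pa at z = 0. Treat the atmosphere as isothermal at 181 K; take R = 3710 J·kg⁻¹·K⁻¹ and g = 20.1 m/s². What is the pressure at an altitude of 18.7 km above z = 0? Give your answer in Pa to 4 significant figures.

P ≈ 56910 Pa

Scale height: H = RT/g = 3710 × 181 / 20.1 = 33408 m.
Barometric formula: P = P₀ exp(−z/H).
z/H = 18700/33408 = 0.55975; exp(−0.55975) = 0.57135.
P = 99600 × 0.57135 = 56906 Pa.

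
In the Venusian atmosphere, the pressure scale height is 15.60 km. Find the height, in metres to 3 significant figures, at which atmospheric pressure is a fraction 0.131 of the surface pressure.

Set P/P₀ = exp(−z/H) = 0.131, so z = −H ln(0.131).
−ln(0.131) = 2.0326; z = 15600 × 2.0326 = 31709 m.

z ≈ 31700 m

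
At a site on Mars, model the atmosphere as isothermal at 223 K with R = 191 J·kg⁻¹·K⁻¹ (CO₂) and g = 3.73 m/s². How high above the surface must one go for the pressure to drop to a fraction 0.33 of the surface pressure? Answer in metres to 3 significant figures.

Scale height: H = RT/g = 191 × 223 / 3.73 = 11419 m.
Set P/P₀ = exp(−z/H) = 0.33, so z = −H ln(0.33).
−ln(0.33) = 1.1087; z = 11419 × 1.1087 = 12660 m.

z ≈ 12700 m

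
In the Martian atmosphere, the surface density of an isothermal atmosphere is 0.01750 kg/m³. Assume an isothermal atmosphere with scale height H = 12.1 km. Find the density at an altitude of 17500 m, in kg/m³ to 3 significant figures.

ρ ≈ 0.00412 kg/m³

In an isothermal atmosphere, density decays like pressure: ρ = ρ₀ exp(−z/H).
z/H = 17500/12100 = 1.4463; exp(−1.4463) = 0.23544.
ρ = 0.01750 × 0.23544 = 0.0041202 kg/m³.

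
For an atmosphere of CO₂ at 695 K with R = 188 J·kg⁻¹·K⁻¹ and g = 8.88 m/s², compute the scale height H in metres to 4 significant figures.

H ≈ 14710 m

The scale height of an isothermal atmosphere is H = RT/g.
H = 188 × 695 / 8.88 = 130660/8.88 = 14714 m.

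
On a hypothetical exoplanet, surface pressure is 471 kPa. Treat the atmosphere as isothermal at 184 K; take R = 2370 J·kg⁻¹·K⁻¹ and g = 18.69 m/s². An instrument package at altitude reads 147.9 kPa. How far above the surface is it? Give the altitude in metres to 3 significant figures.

z ≈ 27000 m

Scale height: H = RT/g = 2370 × 184 / 18.69 = 23332 m.
Invert the barometric formula: z = H ln(P₀/P).
P₀/P = 471/147.9 = 3.1846; ln(3.1846) = 1.1583.
z = 23332 × 1.1583 = 27025 m.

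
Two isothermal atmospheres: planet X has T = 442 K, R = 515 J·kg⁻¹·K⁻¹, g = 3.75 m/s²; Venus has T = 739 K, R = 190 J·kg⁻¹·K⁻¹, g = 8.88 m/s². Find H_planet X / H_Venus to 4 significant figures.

H = RT/g for each body.
H_planet X = 515 × 442 / 3.75 = 60701 m.
H_Venus = 190 × 739 / 8.88 = 15812 m.
H_planet X/H_Venus = 60701/15812 = 3.8389.

H_planet X/H_Venus ≈ 3.839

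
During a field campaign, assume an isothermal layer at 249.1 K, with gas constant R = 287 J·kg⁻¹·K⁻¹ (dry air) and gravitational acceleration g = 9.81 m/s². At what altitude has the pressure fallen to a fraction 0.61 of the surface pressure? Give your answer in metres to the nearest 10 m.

z ≈ 3600 m

Scale height: H = RT/g = 287 × 249.1 / 9.81 = 7287.6 m.
Set P/P₀ = exp(−z/H) = 0.61, so z = −H ln(0.61).
−ln(0.61) = 0.49430; z = 7287.6 × 0.49430 = 3602.3 m.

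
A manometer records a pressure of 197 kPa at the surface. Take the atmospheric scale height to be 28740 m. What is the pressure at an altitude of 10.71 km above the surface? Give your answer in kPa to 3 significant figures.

P ≈ 136 kPa

Barometric formula: P = P₀ exp(−z/H).
z/H = 10710/28740 = 0.37265; exp(−0.37265) = 0.68891.
P = 197 × 0.68891 = 135.72 kPa.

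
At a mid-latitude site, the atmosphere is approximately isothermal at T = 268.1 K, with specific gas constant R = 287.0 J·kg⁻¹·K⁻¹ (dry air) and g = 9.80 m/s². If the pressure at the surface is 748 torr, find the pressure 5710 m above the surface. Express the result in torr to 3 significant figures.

Scale height: H = RT/g = 287.0 × 268.1 / 9.80 = 7851.5 m.
Barometric formula: P = P₀ exp(−z/H).
z/H = 5710.0/7851.5 = 0.72725; exp(−0.72725) = 0.48324.
P = 748 × 0.48324 = 361.46 torr.

P ≈ 361 torr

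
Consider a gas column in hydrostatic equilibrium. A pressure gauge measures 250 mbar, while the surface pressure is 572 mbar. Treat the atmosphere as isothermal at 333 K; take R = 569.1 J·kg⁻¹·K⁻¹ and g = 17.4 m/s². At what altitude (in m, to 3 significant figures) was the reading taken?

z ≈ 9010 m

Scale height: H = RT/g = 569.1 × 333 / 17.4 = 10891 m.
Invert the barometric formula: z = H ln(P₀/P).
P₀/P = 572/250 = 2.2880; ln(2.2880) = 0.82768.
z = 10891 × 0.82768 = 9014.3 m.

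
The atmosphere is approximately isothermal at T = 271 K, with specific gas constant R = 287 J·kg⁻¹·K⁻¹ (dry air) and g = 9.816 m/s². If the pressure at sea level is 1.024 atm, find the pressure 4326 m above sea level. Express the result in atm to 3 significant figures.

Scale height: H = RT/g = 287 × 271 / 9.816 = 7923.5 m.
Barometric formula: P = P₀ exp(−z/H).
z/H = 4326.0/7923.5 = 0.54597; exp(−0.54597) = 0.57928.
P = 1.024 × 0.57928 = 0.59318 atm.

P ≈ 0.593 atm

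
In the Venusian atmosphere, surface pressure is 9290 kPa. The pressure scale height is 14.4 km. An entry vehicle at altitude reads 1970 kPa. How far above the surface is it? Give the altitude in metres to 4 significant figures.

Invert the barometric formula: z = H ln(P₀/P).
P₀/P = 9290/1970 = 4.7157; ln(4.7157) = 1.5509.
z = 14400 × 1.5509 = 22333 m.

z ≈ 22330 m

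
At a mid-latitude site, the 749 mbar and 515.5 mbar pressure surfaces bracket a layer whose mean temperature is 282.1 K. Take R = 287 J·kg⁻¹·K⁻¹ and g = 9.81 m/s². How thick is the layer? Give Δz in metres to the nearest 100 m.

Δz ≈ 3100 m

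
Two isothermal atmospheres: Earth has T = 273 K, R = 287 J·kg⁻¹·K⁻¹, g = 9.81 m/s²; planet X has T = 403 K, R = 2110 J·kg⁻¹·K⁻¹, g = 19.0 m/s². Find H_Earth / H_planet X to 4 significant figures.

H_Earth/H_planet X ≈ 0.1785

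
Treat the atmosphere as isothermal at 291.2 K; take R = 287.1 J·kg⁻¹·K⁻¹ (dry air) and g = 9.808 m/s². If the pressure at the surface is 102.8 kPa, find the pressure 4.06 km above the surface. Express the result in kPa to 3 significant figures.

P ≈ 63.8 kPa

Scale height: H = RT/g = 287.1 × 291.2 / 9.808 = 8524.0 m.
Barometric formula: P = P₀ exp(−z/H).
z/H = 4060.0/8524.0 = 0.47630; exp(−0.47630) = 0.62108.
P = 102.8 × 0.62108 = 63.847 kPa.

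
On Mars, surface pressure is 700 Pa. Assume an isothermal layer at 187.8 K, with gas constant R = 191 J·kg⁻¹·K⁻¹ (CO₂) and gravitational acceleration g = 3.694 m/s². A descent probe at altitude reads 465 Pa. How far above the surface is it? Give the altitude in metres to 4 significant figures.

z ≈ 3972 m

Scale height: H = RT/g = 191 × 187.8 / 3.694 = 9710.3 m.
Invert the barometric formula: z = H ln(P₀/P).
P₀/P = 700/465 = 1.5054; ln(1.5054) = 0.40906.
z = 9710.3 × 0.40906 = 3972.1 m.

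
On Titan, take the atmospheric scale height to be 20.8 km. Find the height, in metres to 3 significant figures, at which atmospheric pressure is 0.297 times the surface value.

Set P/P₀ = exp(−z/H) = 0.297, so z = −H ln(0.297).
−ln(0.297) = 1.2140; z = 20800 × 1.2140 = 25251 m.

z ≈ 25300 m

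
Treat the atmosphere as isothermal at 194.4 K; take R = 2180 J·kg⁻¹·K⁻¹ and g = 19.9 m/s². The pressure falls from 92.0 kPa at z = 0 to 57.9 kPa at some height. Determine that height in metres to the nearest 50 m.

z ≈ 9850 m

Scale height: H = RT/g = 2180 × 194.4 / 19.9 = 21296 m.
Invert the barometric formula: z = H ln(P₀/P).
P₀/P = 92.0/57.9 = 1.5889; ln(1.5889) = 0.46304.
z = 21296 × 0.46304 = 9860.9 m.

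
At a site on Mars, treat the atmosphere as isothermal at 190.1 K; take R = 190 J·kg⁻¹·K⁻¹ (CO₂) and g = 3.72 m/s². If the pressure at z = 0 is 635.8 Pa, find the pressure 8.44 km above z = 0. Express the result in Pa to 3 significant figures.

P ≈ 267 Pa

Scale height: H = RT/g = 190 × 190.1 / 3.72 = 9709.4 m.
Barometric formula: P = P₀ exp(−z/H).
z/H = 8440.0/9709.4 = 0.86926; exp(−0.86926) = 0.41926.
P = 635.8 × 0.41926 = 266.57 Pa.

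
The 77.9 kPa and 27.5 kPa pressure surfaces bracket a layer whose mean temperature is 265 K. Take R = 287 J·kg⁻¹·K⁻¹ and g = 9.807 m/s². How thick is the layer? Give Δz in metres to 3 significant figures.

Hypsometric equation: Δz = (R T̄/g) ln(P₁/P₂).
R T̄/g = 287 × 265 / 9.807 = 7755.2 m.
ln(77.9/27.5) = ln(2.8327) = 1.0412.
Δz = 7755.2 × 1.0412 = 8074.7 m.

Δz ≈ 8070 m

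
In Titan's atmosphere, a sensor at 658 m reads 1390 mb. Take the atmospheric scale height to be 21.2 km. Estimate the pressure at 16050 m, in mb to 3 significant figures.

P ≈ 673 mb

Between two levels, P₂ = P₁ exp(−Δz/H) with Δz = z₂ − z₁.
Δz = 16050 − 658.00 = 15392 m; Δz/H = 15392/21200 = 0.72604.
P₂ = 1390 × exp(−0.72604) = 1390 × 0.48382 = 672.51 mb.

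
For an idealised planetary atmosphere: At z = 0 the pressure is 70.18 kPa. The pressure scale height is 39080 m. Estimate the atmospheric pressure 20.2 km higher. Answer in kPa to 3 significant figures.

Barometric formula: P = P₀ exp(−z/H).
z/H = 20200/39080 = 0.51689; exp(−0.51689) = 0.59637.
P = 70.18 × 0.59637 = 41.853 kPa.

P ≈ 41.9 kPa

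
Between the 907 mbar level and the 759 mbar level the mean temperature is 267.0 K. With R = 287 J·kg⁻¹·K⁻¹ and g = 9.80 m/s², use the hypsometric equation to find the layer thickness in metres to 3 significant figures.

Hypsometric equation: Δz = (R T̄/g) ln(P₁/P₂).
R T̄/g = 287 × 267.0 / 9.80 = 7819.3 m.
ln(907/759) = ln(1.1950) = 0.17815.
Δz = 7819.3 × 0.17815 = 1393.0 m.

Δz ≈ 1390 m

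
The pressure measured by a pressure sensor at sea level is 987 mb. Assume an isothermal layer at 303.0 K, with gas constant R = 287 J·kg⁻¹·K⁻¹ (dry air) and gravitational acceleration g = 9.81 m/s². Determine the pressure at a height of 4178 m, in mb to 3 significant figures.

Scale height: H = RT/g = 287 × 303.0 / 9.81 = 8864.5 m.
Barometric formula: P = P₀ exp(−z/H).
z/H = 4178.0/8864.5 = 0.47132; exp(−0.47132) = 0.62418.
P = 987 × 0.62418 = 616.07 mb.

P ≈ 616 mb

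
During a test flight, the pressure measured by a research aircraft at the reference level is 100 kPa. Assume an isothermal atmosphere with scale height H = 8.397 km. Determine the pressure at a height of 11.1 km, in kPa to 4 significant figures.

P ≈ 26.66 kPa

Barometric formula: P = P₀ exp(−z/H).
z/H = 11100/8397.0 = 1.3219; exp(−1.3219) = 0.26663.
P = 100 × 0.26663 = 26.663 kPa.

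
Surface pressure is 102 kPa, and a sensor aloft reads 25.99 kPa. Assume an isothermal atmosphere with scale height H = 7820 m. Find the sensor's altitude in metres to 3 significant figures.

Invert the barometric formula: z = H ln(P₀/P).
P₀/P = 102/25.99 = 3.9246; ln(3.9246) = 1.3673.
z = 7820.0 × 1.3673 = 10692 m.

z ≈ 10700 m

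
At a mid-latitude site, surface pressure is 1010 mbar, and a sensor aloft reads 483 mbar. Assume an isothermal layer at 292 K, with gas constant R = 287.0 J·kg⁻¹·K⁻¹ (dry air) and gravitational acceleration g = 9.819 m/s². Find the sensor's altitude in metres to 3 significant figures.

z ≈ 6300 m

Scale height: H = RT/g = 287.0 × 292 / 9.819 = 8534.9 m.
Invert the barometric formula: z = H ln(P₀/P).
P₀/P = 1010/483 = 2.0911; ln(2.0911) = 0.73769.
z = 8534.9 × 0.73769 = 6296.1 m.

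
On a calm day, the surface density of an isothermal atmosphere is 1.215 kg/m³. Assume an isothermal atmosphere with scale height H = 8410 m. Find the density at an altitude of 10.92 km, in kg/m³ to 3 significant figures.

ρ ≈ 0.332 kg/m³

In an isothermal atmosphere, density decays like pressure: ρ = ρ₀ exp(−z/H).
z/H = 10920/8410.0 = 1.2985; exp(−1.2985) = 0.27294.
ρ = 1.215 × 0.27294 = 0.33162 kg/m³.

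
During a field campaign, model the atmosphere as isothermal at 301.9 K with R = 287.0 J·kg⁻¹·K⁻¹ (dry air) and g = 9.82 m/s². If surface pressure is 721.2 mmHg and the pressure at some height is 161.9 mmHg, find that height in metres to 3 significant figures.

Scale height: H = RT/g = 287.0 × 301.9 / 9.82 = 8823.4 m.
Invert the barometric formula: z = H ln(P₀/P).
P₀/P = 721.2/161.9 = 4.4546; ln(4.4546) = 1.4939.
z = 8823.4 × 1.4939 = 13181 m.

z ≈ 13200 m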